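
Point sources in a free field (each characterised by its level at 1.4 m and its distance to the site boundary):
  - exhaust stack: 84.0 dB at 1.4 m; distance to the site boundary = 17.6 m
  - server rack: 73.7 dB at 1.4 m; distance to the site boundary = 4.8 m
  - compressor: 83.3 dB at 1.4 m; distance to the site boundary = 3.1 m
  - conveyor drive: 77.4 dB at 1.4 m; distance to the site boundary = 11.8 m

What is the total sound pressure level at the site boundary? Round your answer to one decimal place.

Propagate each source to the receiver with L = L_ref − 20·log₁₀(r/r_ref), then add intensities.
exhaust stack: 84.0 − 20·log₁₀(17.6/1.4) = 84.0 − 21.99 = 62.01 dB.
server rack: 73.7 − 20·log₁₀(4.8/1.4) = 73.7 − 10.70 = 63.00 dB.
compressor: 83.3 − 20·log₁₀(3.1/1.4) = 83.3 − 6.90 = 76.40 dB.
conveyor drive: 77.4 − 20·log₁₀(11.8/1.4) = 77.4 − 18.52 = 58.88 dB.
Σ 10^(L/10) = 4.796e+07 → L_total = 10·log₁₀(4.796e+07) = 76.81 dB.

76.8 dB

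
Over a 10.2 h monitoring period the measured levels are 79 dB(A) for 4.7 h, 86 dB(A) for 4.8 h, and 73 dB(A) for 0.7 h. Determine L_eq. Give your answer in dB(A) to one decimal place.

The energy average is taken in the linear domain: L_eq = 10·log₁₀[(Σ tᵢ·10^(Lᵢ/10))/T], T = 10.2 h.
Σ tᵢ·10^(Lᵢ/10) = 4.7·10^(79/10) + 4.8·10^(86/10) + 0.7·10^(73/10) = 2.298e+09.
L_eq = 10·log₁₀(2.298e+09/10.2) = 83.53 dB(A).

83.5 dB(A)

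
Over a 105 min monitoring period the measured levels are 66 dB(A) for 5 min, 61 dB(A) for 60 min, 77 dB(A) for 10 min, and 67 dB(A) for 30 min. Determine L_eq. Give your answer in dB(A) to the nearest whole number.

The energy average is taken in the linear domain: L_eq = 10·log₁₀[(Σ tᵢ·10^(Lᵢ/10))/T], T = 105 min.
Σ tᵢ·10^(Lᵢ/10) = 5·10^(66/10) + 60·10^(61/10) + 10·10^(77/10) + 30·10^(67/10) = 7.470e+08.
L_eq = 10·log₁₀(7.470e+08/105) = 68.52 dB(A).

69 dB(A)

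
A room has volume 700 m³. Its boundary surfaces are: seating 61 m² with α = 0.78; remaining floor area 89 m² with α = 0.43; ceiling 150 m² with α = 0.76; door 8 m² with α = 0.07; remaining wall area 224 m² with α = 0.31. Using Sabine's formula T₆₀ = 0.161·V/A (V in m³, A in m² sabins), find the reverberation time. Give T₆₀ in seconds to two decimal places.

0.42 s

Summing Sᵢαᵢ: 61·0.78 + 89·0.43 + 150·0.76 + 8·0.07 + 224·0.31 = 269.85 m².
T₆₀ = 0.161·V/A = 0.161·700/269.85 = 0.418 s.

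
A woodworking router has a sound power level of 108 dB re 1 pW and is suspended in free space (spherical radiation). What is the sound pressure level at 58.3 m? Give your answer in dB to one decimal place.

61.7 dB

L_p = L_w − 10·log₁₀(4π·r²) with r = 58.3 m.
4π·r² = 4.271e+04 m², 10·log₁₀ of that is 46.305 dB.
L_p = 108 − 46.305 = 61.69 dB.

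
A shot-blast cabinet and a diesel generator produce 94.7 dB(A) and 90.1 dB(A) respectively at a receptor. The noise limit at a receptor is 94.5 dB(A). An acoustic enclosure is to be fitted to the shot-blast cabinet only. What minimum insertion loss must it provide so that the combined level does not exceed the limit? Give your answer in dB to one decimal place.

2.2 dB

Everything except the shot-blast cabinet sums to 10^(90.1/10) = 1.023e+09 in linear terms, 90.10 dB(A).
The limit corresponds to 10^(94.5/10) = 2.818e+09; subtracting the fixed part leaves 1.795e+09 for the shot-blast cabinet, i.e. 92.54 dB(A).
So the shot-blast cabinet must be reduced from 94.7 to 92.54 dB(A): IL = 2.16 dB.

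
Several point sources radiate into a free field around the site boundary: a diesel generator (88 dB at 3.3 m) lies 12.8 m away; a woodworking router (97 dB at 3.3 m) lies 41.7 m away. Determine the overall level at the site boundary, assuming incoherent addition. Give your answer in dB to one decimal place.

78.7 dB

Propagate each source to the receiver with L = L_ref − 20·log₁₀(r/r_ref), then add intensities.
diesel generator: 88 − 20·log₁₀(12.8/3.3) = 88 − 11.77 = 76.23 dB.
woodworking router: 97 − 20·log₁₀(41.7/3.3) = 97 − 22.03 = 74.97 dB.
Σ 10^(L/10) = 7.333e+07 → L_total = 10·log₁₀(7.333e+07) = 78.65 dB.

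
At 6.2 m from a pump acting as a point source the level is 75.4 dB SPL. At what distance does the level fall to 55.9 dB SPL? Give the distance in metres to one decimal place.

Point-source spreading drops the level by 20·log₁₀(r₂/r₁); inverting, r₂/r₁ = 10^(ΔL/20).
r₂ = 6.2·10^((75.4−55.9)/20) = 6.2·10^(19.5/20) = 58.53 m.

58.5 m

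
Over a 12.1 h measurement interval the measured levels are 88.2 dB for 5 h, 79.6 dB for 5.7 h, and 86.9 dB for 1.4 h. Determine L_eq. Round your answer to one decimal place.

85.7 dB

The energy average is taken in the linear domain: L_eq = 10·log₁₀[(Σ tᵢ·10^(Lᵢ/10))/T], T = 12.1 h.
Σ tᵢ·10^(Lᵢ/10) = 5·10^(88.2/10) + 5.7·10^(79.6/10) + 1.4·10^(86.9/10) = 4.509e+09.
L_eq = 10·log₁₀(4.509e+09/12.1) = 85.71 dB.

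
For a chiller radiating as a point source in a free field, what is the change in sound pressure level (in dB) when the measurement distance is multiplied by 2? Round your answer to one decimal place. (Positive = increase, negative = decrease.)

-6.0 dB

With spherical spreading the level changes by −20·log₁₀(r₂/r₁).
ΔL = −20·log₁₀(2) = -6.02 dB.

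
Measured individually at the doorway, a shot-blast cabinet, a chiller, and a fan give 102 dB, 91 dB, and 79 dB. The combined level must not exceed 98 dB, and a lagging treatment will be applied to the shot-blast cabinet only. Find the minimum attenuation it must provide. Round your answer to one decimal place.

Everything except the shot-blast cabinet sums to 10^(91/10) + 10^(79/10) = 1.338e+09 in linear terms, 91.27 dB.
To meet 98 dB overall, the treated shot-blast cabinet may contribute at most 10^(98/10) − 1.338e+09 = 4.971e+09, i.e. 96.96 dB.
Required insertion loss = 102 − 96.96 = 5.04 dB.

5.0 dB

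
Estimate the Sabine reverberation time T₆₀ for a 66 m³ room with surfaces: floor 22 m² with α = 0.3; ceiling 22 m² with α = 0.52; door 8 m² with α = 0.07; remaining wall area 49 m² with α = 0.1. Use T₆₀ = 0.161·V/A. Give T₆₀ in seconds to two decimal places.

0.45 s

A = Σ Sᵢαᵢ = 22·0.3 + 22·0.52 + 8·0.07 + 49·0.1 = 23.50 m².
T₆₀ = 0.161·V/A = 0.161·66/23.50 = 0.452 s.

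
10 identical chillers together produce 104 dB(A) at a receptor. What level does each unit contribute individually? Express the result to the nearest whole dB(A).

For N identical incoherent sources L_total = L₁ + 10·log₁₀ N, so L₁ = 104 − 10·log₁₀(10) = 104 − 10.000.

94 dB(A)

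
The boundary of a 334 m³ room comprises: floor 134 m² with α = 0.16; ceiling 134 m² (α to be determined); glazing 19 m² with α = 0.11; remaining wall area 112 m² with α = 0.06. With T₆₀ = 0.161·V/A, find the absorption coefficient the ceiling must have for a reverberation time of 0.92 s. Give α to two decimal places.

0.21

Required total absorption A = 0.161·334/0.92 = 58.45 m².
Absorption from the other surfaces = 134·0.16 + 19·0.11 + 112·0.06 = 30.25 m², so the ceiling must supply 28.20 m² over 134 m².
α = 28.20/134 = 0.210.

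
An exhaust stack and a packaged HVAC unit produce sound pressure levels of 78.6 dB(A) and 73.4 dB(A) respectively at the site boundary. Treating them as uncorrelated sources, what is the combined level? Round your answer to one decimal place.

For uncorrelated sources the intensities add, so convert each level to linear form, sum, and take 10·log₁₀ of the total.
Σ 10^(L/10) = 10^(78.6/10) + 10^(73.4/10) = 9.432e+07.
L_total = 10·log₁₀(9.432e+07) = 79.75 dB(A).

79.7 dB(A)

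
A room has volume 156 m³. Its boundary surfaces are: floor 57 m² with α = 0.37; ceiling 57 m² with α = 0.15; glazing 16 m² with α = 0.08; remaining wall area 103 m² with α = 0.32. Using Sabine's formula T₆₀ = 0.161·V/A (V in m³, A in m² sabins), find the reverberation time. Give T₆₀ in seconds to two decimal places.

0.39 s

Total absorption A = 57·0.37 + 57·0.15 + 16·0.08 + 103·0.32 = 63.88 m² sabins.
T₆₀ = 0.161·V/A = 0.161·156/63.88 = 0.393 s.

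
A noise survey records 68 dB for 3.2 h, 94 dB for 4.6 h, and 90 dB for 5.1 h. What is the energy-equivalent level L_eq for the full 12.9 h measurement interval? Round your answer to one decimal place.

91.1 dB

The energy average is taken in the linear domain: L_eq = 10·log₁₀[(Σ tᵢ·10^(Lᵢ/10))/T], T = 12.9 h.
Σ tᵢ·10^(Lᵢ/10) = 3.2·10^(68/10) + 4.6·10^(94/10) + 5.1·10^(90/10) = 1.667e+10.
L_eq = 10·log₁₀(1.667e+10/12.9) = 91.11 dB.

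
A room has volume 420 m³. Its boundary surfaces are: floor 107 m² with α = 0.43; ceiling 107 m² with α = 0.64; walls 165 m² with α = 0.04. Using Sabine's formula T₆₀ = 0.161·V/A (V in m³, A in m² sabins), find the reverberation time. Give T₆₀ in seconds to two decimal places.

Total absorption A = 107·0.43 + 107·0.64 + 165·0.04 = 121.09 m² sabins.
T₆₀ = 0.161 × 420 / 121.09 = 0.558 s.

0.56 s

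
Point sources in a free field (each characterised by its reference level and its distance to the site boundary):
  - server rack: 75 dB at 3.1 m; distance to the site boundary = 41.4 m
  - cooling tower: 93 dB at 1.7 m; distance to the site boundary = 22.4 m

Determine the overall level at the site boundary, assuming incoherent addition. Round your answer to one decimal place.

Apply inverse-square spreading to bring every level to the receiver, then sum 10^(L/10).
server rack: 75 − 20·log₁₀(41.4/3.1) = 75 − 22.51 = 52.49 dB.
cooling tower: 93 − 20·log₁₀(22.4/1.7) = 93 − 22.40 = 70.60 dB.
Σ 10^(L/10) = 1.167e+07 → L_total = 10·log₁₀(1.167e+07) = 70.67 dB.

70.7 dB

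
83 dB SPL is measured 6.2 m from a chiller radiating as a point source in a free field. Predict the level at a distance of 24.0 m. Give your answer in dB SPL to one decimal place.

For a point source, L₂ = L₁ − 20·log₁₀(r₂/r₁).
L₂ = 83 − 20·log₁₀(24.0/6.2) = 83 − 11.756 = 71.24 dB SPL.

71.2 dB SPL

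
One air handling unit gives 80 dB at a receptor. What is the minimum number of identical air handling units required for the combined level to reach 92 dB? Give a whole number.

Need L₁ + 10·log₁₀ N ≥ 92, i.e. log₁₀ N ≥ 1.20.
N ≥ 10^(12.0/10) = 15.849, so N = 16.

16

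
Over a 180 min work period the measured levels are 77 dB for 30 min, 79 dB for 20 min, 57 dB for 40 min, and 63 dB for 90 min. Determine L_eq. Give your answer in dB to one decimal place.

72.6 dB

The energy average is taken in the linear domain: L_eq = 10·log₁₀[(Σ tᵢ·10^(Lᵢ/10))/T], T = 180 min.
Σ tᵢ·10^(Lᵢ/10) = 30·10^(77/10) + 20·10^(79/10) + 40·10^(57/10) + 90·10^(63/10) = 3.292e+09.
L_eq = 10·log₁₀(3.292e+09/180) = 72.62 dB.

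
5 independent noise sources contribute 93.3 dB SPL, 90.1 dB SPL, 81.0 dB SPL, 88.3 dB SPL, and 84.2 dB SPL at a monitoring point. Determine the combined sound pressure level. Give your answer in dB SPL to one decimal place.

96.3 dB SPL

Incoherent sources combine by intensity addition: L_total = 10·log₁₀(Σ 10^(L_i/10)).
Σ 10^(L/10) = 10^(93.3/10) + 10^(90.1/10) + 10^(81.0/10) + 10^(88.3/10) + 10^(84.2/10) = 4.226e+09.
L_total = 10·log₁₀(4.226e+09) = 96.26 dB SPL.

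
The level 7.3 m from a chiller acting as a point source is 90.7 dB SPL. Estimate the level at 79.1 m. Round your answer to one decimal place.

70.0 dB SPL

Point-source attenuation: ΔL = 20·log₁₀(r₂/r₁) = 20·log₁₀(79.1/7.3) = 20.697 dB.
L₂ = 90.7 − 20·log₁₀(79.1/7.3) = 90.7 − 20.697 = 70.00 dB SPL.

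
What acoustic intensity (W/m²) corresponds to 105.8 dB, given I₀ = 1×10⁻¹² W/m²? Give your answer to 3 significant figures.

L = 10·log₁₀(I/I₀) ⇒ I = I₀·10^(L/10) = 10⁻¹² × 10^10.58.

0.0380 W/m²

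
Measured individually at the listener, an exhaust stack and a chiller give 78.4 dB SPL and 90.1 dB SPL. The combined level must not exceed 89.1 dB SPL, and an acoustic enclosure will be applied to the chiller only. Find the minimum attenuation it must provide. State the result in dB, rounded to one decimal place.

The untreated sources together contribute 10^(78.4/10) = 6.918e+07, i.e. 78.40 dB SPL.
The limit corresponds to 10^(89.1/10) = 8.128e+08; subtracting the fixed part leaves 7.436e+08 for the chiller, i.e. 88.71 dB SPL.
Required insertion loss = 90.1 − 88.71 = 1.39 dB.

1.4 dB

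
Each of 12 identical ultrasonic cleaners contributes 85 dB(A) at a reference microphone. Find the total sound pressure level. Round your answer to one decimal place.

With 12 equal, uncorrelated contributions the intensity is 12× that of one unit, giving a rise of 10·log₁₀ 12.
L_total = 85 + 10·log₁₀(12) = 85 + 10.792 = 95.79 dB(A).

95.8 dB(A)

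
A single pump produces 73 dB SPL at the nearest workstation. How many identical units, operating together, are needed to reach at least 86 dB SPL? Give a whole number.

The shortfall is 86 − 73 = 13.0 dB, and N units add 10·log₁₀ N, so need 10·log₁₀ N ≥ 13.0.
N ≥ 10^(13.0/10) = 19.953, so N = 20.

20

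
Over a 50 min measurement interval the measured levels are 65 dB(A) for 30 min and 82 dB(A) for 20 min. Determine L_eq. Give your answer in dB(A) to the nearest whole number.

The energy average is taken in the linear domain: L_eq = 10·log₁₀[(Σ tᵢ·10^(Lᵢ/10))/T], T = 50 min.
Σ tᵢ·10^(Lᵢ/10) = 30·10^(65/10) + 20·10^(82/10) = 3.265e+09.
L_eq = 10·log₁₀(3.265e+09/50) = 78.15 dB(A).

78 dB(A)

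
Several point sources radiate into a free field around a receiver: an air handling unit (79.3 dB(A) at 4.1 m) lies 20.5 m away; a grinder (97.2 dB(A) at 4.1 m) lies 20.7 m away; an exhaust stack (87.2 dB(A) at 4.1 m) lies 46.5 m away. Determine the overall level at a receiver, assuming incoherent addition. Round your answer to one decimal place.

83.3 dB(A)

Propagate each source to the receiver with L = L_ref − 20·log₁₀(r/r_ref), then add intensities.
air handling unit: 79.3 − 20·log₁₀(20.5/4.1) = 79.3 − 13.98 = 65.32 dB(A).
grinder: 97.2 − 20·log₁₀(20.7/4.1) = 97.2 − 14.06 = 83.14 dB(A).
exhaust stack: 87.2 − 20·log₁₀(46.5/4.1) = 87.2 − 21.09 = 66.11 dB(A).
Σ 10^(L/10) = 2.134e+08 → L_total = 10·log₁₀(2.134e+08) = 83.29 dB(A).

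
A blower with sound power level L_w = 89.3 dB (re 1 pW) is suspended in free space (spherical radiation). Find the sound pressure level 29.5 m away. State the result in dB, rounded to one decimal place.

Free-field spherical radiation: L_p = L_w − 10·log₁₀(4π·r²), r = 29.5 m.
4π·r² = 1.094e+04 m², 10·log₁₀ of that is 40.389 dB.
L_p = 89.3 − 40.389 = 48.91 dB.

48.9 dB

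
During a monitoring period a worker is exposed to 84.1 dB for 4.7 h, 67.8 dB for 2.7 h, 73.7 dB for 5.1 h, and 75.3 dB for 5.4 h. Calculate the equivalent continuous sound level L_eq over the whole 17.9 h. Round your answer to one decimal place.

The energy average is taken in the linear domain: L_eq = 10·log₁₀[(Σ tᵢ·10^(Lᵢ/10))/T], T = 17.9 h.
Σ tᵢ·10^(Lᵢ/10) = 4.7·10^(84.1/10) + 2.7·10^(67.8/10) + 5.1·10^(73.7/10) + 5.4·10^(75.3/10) = 1.527e+09.
L_eq = 10·log₁₀(1.527e+09/17.9) = 79.31 dB.

79.3 dB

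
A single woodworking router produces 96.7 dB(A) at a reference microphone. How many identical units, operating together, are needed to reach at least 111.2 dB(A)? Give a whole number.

Need L₁ + 10·log₁₀ N ≥ 111.2, i.e. log₁₀ N ≥ 1.45.
N ≥ 10^(14.5/10) = 28.184, so N = 29.

29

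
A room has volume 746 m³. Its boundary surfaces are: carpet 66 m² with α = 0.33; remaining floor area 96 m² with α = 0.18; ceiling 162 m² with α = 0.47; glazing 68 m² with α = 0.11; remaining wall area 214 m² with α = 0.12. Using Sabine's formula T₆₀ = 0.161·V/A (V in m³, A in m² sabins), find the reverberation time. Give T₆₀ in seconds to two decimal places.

0.81 s

Summing Sᵢαᵢ: 66·0.33 + 96·0.18 + 162·0.47 + 68·0.11 + 214·0.12 = 148.36 m².
T₆₀ = 0.161·V/A = 0.161·746/148.36 = 0.810 s.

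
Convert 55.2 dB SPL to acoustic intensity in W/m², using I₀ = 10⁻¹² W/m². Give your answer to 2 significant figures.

3.3e-07 W/m²

I = I₀·10^(L/10) = 10⁻¹² × 10^(55.2/10) = 10^(-6.480).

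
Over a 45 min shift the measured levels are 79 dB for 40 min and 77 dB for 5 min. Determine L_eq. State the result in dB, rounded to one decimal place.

78.8 dB

L_eq = 10·log₁₀[(1/T)·Σ tᵢ·10^(Lᵢ/10)] with T = 45 min.
Σ tᵢ·10^(Lᵢ/10) = 40·10^(79/10) + 5·10^(77/10) = 3.428e+09.
L_eq = 10·log₁₀(3.428e+09/45) = 78.82 dB.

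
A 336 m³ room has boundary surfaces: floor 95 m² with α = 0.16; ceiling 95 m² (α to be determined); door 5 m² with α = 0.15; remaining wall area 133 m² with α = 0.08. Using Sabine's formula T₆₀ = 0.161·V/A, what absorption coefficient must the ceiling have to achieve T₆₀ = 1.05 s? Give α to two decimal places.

A = 0.161·V/T₆₀ = 0.161·336/1.05 = 51.52 m² sabins.
Absorption from the other surfaces = 95·0.16 + 5·0.15 + 133·0.08 = 26.59 m², so the ceiling must supply 24.93 m² over 95 m².
α = 24.93/95 = 0.262.

0.26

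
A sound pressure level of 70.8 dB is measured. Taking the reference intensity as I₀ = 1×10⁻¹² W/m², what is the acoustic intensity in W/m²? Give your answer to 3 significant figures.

L = 10·log₁₀(I/I₀) ⇒ I = I₀·10^(L/10) = 10⁻¹² × 10^7.08.

1.20e-05 W/m²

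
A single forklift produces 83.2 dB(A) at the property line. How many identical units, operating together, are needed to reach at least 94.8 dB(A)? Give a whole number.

15

The shortfall is 94.8 − 83.2 = 11.6 dB, and N units add 10·log₁₀ N, so need 10·log₁₀ N ≥ 11.6.
N ≥ 10^(11.6/10) = 14.454, so N = 15.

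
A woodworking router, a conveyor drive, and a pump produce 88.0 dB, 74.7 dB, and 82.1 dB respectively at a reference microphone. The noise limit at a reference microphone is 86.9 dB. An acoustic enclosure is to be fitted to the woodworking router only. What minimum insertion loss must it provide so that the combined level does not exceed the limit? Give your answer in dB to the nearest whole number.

3 dB

The untreated sources together contribute 10^(74.7/10) + 10^(82.1/10) = 1.917e+08, i.e. 82.83 dB.
To meet 86.9 dB overall, the treated woodworking router may contribute at most 10^(86.9/10) − 1.917e+08 = 2.981e+08, i.e. 84.74 dB.
Required insertion loss = 88.0 − 84.74 = 3.26 dB.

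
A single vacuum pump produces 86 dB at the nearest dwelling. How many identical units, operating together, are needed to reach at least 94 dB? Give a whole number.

7

Need L₁ + 10·log₁₀ N ≥ 94, i.e. log₁₀ N ≥ 0.80.
N ≥ 10^(8.0/10) = 6.310, so N = 7.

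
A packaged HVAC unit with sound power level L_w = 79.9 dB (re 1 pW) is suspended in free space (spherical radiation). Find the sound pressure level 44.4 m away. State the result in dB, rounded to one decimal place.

L_p = L_w − 10·log₁₀(4π·r²) with r = 44.4 m.
4π·r² = 2.477e+04 m², 10·log₁₀ of that is 43.940 dB.
L_p = 79.9 − 43.940 = 35.96 dB.

36.0 dB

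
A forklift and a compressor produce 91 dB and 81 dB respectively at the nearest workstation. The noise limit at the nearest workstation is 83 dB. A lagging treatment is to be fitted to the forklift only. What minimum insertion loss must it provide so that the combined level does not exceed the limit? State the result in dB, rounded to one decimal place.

Everything except the forklift sums to 10^(81/10) = 1.259e+08 in linear terms, 81.00 dB.
To meet 83 dB overall, the treated forklift may contribute at most 10^(83/10) − 1.259e+08 = 7.363e+07, i.e. 78.67 dB.
Required insertion loss = 91 − 78.67 = 12.33 dB.

12.3 dB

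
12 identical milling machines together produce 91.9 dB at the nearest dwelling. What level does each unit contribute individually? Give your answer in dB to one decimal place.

81.1 dB

12 equal contributions raise the level by 10·log₁₀ 12 = 10.792 dB, so each unit alone gives 91.9 − 10.792.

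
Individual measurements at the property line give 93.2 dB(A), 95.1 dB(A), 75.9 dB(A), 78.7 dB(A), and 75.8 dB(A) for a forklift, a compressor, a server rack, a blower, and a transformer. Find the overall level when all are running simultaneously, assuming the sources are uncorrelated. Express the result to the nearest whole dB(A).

Incoherent sources combine by intensity addition: L_total = 10·log₁₀(Σ 10^(L_i/10)).
Σ 10^(L/10) = 10^(93.2/10) + 10^(95.1/10) + 10^(75.9/10) + 10^(78.7/10) + 10^(75.8/10) = 5.476e+09.
L_total = 10·log₁₀(5.476e+09) = 97.38 dB(A).

97 dB(A)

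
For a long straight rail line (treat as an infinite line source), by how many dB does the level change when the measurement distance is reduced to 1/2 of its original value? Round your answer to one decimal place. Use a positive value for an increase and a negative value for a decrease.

+3.0 dB

Line-source spreading: ΔL = −10·log₁₀(r₂/r₁).
ΔL = −10·log₁₀(0.5) = +3.01 dB.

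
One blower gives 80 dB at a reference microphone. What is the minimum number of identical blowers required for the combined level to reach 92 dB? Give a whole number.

16

The shortfall is 92 − 80 = 12.0 dB, and N units add 10·log₁₀ N, so need 10·log₁₀ N ≥ 12.0.
N ≥ 10^(12.0/10) = 15.849, so N = 16.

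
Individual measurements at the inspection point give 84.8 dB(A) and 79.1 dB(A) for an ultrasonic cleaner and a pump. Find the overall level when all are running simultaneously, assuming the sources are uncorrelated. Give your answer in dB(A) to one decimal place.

For uncorrelated sources the intensities add, so convert each level to linear form, sum, and take 10·log₁₀ of the total.
Σ 10^(L/10) = 10^(84.8/10) + 10^(79.1/10) = 3.833e+08.
L_total = 10·log₁₀(3.833e+08) = 85.84 dB(A).

85.8 dB(A)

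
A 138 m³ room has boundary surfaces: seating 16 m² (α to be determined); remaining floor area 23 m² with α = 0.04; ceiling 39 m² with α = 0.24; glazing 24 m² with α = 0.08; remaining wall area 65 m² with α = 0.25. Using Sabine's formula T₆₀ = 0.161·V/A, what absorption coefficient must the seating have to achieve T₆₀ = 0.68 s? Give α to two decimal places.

Required total absorption A = 0.161·138/0.68 = 32.67 m².
Absorption from the other surfaces = 23·0.04 + 39·0.24 + 24·0.08 + 65·0.25 = 28.45 m², so the seating must supply 4.22 m² over 16 m².
α = 4.22/16 = 0.264.

0.26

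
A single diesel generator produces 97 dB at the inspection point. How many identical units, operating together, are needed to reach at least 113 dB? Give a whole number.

Need L₁ + 10·log₁₀ N ≥ 113, i.e. log₁₀ N ≥ 1.60.
N ≥ 10^(16.0/10) = 39.811, so N = 40.

40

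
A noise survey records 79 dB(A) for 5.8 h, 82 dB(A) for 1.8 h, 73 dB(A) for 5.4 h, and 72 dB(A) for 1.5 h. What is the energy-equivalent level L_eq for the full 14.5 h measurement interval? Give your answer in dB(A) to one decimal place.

L_eq = 10·log₁₀[(1/T)·Σ tᵢ·10^(Lᵢ/10)] with T = 14.5 h.
Σ tᵢ·10^(Lᵢ/10) = 5.8·10^(79/10) + 1.8·10^(82/10) + 5.4·10^(73/10) + 1.5·10^(72/10) = 8.775e+08.
L_eq = 10·log₁₀(8.775e+08/14.5) = 77.82 dB(A).

77.8 dB(A)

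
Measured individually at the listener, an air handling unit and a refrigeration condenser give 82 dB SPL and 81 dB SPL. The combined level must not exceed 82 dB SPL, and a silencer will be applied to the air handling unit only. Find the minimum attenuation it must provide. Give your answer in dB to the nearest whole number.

7 dB

Fixed contribution from the other source: Σ 10^(L/10) = 10^(81/10) = 1.259e+08 (81.00 dB SPL).
To meet 82 dB SPL overall, the treated air handling unit may contribute at most 10^(82/10) − 1.259e+08 = 3.260e+07, i.e. 75.13 dB SPL.
So the air handling unit must be reduced from 82 to 75.13 dB SPL: IL = 6.87 dB.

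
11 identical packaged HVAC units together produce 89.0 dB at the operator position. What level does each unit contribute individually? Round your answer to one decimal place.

78.6 dB

For N identical incoherent sources L_total = L₁ + 10·log₁₀ N, so L₁ = 89.0 − 10·log₁₀(11) = 89.0 − 10.414.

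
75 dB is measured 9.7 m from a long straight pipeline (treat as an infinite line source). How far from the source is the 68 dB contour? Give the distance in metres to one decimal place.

Line-source spreading drops the level by 10·log₁₀(r₂/r₁); inverting, r₂/r₁ = 10^(ΔL/10).
r₂ = 9.7·10^((75−68)/10) = 9.7·10^(7.0/10) = 48.62 m.

48.6 m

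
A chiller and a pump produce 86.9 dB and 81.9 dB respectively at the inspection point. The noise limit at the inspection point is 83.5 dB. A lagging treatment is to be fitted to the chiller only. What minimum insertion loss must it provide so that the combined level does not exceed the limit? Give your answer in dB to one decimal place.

8.5 dB

Everything except the chiller sums to 10^(81.9/10) = 1.549e+08 in linear terms, 81.90 dB.
The limit corresponds to 10^(83.5/10) = 2.239e+08; subtracting the fixed part leaves 6.899e+07 for the chiller, i.e. 78.39 dB.
Required insertion loss = 86.9 − 78.39 = 8.51 dB.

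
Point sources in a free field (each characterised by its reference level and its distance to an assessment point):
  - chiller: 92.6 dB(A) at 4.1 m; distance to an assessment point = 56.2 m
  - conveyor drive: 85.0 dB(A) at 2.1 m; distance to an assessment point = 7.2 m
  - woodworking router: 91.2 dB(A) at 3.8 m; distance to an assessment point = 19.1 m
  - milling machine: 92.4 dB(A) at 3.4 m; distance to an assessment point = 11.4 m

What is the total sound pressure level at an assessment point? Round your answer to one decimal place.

83.9 dB(A)

First find each source's level at the receiver (point-source: −20·log₁₀(r/r_ref)), then combine on an intensity basis.
chiller: 92.6 − 20·log₁₀(56.2/4.1) = 92.6 − 22.74 = 69.86 dB(A).
conveyor drive: 85.0 − 20·log₁₀(7.2/2.1) = 85.0 − 10.70 = 74.30 dB(A).
woodworking router: 91.2 − 20·log₁₀(19.1/3.8) = 91.2 − 14.02 = 77.18 dB(A).
milling machine: 92.4 − 20·log₁₀(11.4/3.4) = 92.4 − 10.51 = 81.89 dB(A).
Σ 10^(L/10) = 2.433e+08 → L_total = 10·log₁₀(2.433e+08) = 83.86 dB(A).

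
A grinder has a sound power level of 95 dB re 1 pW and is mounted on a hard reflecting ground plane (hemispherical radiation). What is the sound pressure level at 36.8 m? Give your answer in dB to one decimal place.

Free-field hemispherical radiation: L_p = L_w − 10·log₁₀(2π·r²), r = 36.8 m.
2π·r² = 8509 m², 10·log₁₀ of that is 39.299 dB.
L_p = 95 − 39.299 = 55.70 dB.

55.7 dB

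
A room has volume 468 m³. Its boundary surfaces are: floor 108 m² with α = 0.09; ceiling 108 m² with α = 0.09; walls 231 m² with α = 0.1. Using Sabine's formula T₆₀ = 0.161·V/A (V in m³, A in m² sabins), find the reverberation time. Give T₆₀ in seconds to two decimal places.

1.77 s

Summing Sᵢαᵢ: 108·0.09 + 108·0.09 + 231·0.1 = 42.54 m².
T₆₀ = 0.161·V/A = 0.161·468/42.54 = 1.771 s.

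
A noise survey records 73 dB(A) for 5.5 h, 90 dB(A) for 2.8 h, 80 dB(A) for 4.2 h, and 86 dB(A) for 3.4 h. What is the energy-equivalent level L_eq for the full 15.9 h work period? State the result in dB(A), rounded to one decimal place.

84.7 dB(A)

Weight each interval's intensity by its duration and average over T = 15.9 h:
Σ tᵢ·10^(Lᵢ/10) = 5.5·10^(73/10) + 2.8·10^(90/10) + 4.2·10^(80/10) + 3.4·10^(86/10) = 4.683e+09.
L_eq = 10·log₁₀(4.683e+09/15.9) = 84.69 dB(A).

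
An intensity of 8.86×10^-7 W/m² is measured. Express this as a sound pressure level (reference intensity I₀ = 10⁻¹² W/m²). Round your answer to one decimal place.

59.5 dB

L = 10·log₁₀(I/I₀) = 10·log₁₀(8.86×10^-7/10⁻¹²) = 10·log₁₀(8.86×10^5).
L = 10·(0.9474 + 5) = 59.47 dB.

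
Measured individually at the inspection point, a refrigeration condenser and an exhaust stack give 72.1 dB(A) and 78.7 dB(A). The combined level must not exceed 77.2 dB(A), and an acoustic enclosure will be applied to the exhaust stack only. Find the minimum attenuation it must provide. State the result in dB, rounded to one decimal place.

Fixed contribution from the other source: Σ 10^(L/10) = 10^(72.1/10) = 1.622e+07 (72.10 dB(A)).
The limit corresponds to 10^(77.2/10) = 5.248e+07; subtracting the fixed part leaves 3.626e+07 for the exhaust stack, i.e. 75.59 dB(A).
So the exhaust stack must be reduced from 78.7 to 75.59 dB(A): IL = 3.11 dB.

3.1 dB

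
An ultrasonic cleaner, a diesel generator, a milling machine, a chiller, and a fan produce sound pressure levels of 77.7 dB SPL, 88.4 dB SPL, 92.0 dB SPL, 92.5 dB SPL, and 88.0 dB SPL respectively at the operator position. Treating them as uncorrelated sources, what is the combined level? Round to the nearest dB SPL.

For uncorrelated sources the intensities add, so convert each level to linear form, sum, and take 10·log₁₀ of the total.
Σ 10^(L/10) = 10^(77.7/10) + 10^(88.4/10) + 10^(92.0/10) + 10^(92.5/10) + 10^(88.0/10) = 4.745e+09.
L_total = 10·log₁₀(4.745e+09) = 96.76 dB SPL.

97 dB SPL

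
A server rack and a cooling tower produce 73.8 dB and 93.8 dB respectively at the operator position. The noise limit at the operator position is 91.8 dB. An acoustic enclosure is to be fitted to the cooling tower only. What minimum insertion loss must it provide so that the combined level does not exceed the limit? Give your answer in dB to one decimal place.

2.1 dB

Fixed contribution from the other source: Σ 10^(L/10) = 10^(73.8/10) = 2.399e+07 (73.80 dB).
The limit corresponds to 10^(91.8/10) = 1.514e+09; subtracting the fixed part leaves 1.490e+09 for the cooling tower, i.e. 91.73 dB.
So the cooling tower must be reduced from 93.8 to 91.73 dB: IL = 2.07 dB.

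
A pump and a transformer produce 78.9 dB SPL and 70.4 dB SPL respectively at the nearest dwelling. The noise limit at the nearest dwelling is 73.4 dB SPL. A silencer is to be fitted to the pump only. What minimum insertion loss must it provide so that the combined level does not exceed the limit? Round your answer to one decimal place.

8.5 dB

The untreated sources together contribute 10^(70.4/10) = 1.096e+07, i.e. 70.40 dB SPL.
The limit corresponds to 10^(73.4/10) = 2.188e+07; subtracting the fixed part leaves 1.091e+07 for the pump, i.e. 70.38 dB SPL.
Required insertion loss = 78.9 − 70.38 = 8.52 dB.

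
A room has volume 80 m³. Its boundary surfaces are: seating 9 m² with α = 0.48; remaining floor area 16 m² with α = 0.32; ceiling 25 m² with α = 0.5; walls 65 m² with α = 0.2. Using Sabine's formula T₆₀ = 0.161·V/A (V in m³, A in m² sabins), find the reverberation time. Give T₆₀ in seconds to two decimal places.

Summing Sᵢαᵢ: 9·0.48 + 16·0.32 + 25·0.5 + 65·0.2 = 34.94 m².
T₆₀ = 0.161·V/A = 0.161·80/34.94 = 0.369 s.

0.37 s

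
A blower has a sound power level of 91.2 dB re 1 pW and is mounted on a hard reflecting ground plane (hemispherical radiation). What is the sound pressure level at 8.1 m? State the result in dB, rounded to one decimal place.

65.0 dB

The power spreads over a hemisphere of area 2π·r², so L_p = L_w − 10·log₁₀(2π·r²).
2π·r² = 412.2 m², 10·log₁₀ of that is 26.151 dB.
L_p = 91.2 − 26.151 = 65.05 dB.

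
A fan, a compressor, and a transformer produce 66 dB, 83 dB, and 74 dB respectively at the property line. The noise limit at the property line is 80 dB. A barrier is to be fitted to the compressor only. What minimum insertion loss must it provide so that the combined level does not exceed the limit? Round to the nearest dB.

Fixed contribution from the other sources: Σ 10^(L/10) = 10^(66/10) + 10^(74/10) = 2.910e+07 (74.64 dB).
The limit corresponds to 10^(80/10) = 1.000e+08; subtracting the fixed part leaves 7.090e+07 for the compressor, i.e. 78.51 dB.
Required insertion loss = 83 − 78.51 = 4.49 dB.

4 dB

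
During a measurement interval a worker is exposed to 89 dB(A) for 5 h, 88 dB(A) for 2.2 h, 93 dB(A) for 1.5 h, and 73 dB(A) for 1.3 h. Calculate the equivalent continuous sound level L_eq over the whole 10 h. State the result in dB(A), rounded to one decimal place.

The energy average is taken in the linear domain: L_eq = 10·log₁₀[(Σ tᵢ·10^(Lᵢ/10))/T], T = 10 h.
Σ tᵢ·10^(Lᵢ/10) = 5·10^(89/10) + 2.2·10^(88/10) + 1.5·10^(93/10) + 1.3·10^(73/10) = 8.379e+09.
L_eq = 10·log₁₀(8.379e+09/10) = 89.23 dB(A).

89.2 dB(A)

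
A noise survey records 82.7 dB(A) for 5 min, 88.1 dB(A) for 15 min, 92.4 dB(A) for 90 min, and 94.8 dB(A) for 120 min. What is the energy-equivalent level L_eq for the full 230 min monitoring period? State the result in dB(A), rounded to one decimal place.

93.6 dB(A)

Weight each interval's intensity by its duration and average over T = 230 min:
Σ tᵢ·10^(Lᵢ/10) = 5·10^(82.7/10) + 15·10^(88.1/10) + 90·10^(92.4/10) + 120·10^(94.8/10) = 5.294e+11.
L_eq = 10·log₁₀(5.294e+11/230) = 93.62 dB(A).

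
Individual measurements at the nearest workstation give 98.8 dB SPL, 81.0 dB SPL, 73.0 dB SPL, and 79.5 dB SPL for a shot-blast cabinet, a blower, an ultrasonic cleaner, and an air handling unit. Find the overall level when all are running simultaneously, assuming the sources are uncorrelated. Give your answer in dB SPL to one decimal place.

98.9 dB SPL

For uncorrelated sources the intensities add, so convert each level to linear form, sum, and take 10·log₁₀ of the total.
Σ 10^(L/10) = 10^(98.8/10) + 10^(81.0/10) + 10^(73.0/10) + 10^(79.5/10) = 7.821e+09.
L_total = 10·log₁₀(7.821e+09) = 98.93 dB SPL.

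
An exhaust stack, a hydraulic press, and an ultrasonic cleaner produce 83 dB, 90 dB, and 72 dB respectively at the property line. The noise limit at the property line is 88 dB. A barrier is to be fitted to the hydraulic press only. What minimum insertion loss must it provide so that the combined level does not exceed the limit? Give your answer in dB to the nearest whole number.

4 dB

The untreated sources together contribute 10^(83/10) + 10^(72/10) = 2.154e+08, i.e. 83.33 dB.
To meet 88 dB overall, the treated hydraulic press may contribute at most 10^(88/10) − 2.154e+08 = 4.156e+08, i.e. 86.19 dB.
So the hydraulic press must be reduced from 90 to 86.19 dB: IL = 3.81 dB.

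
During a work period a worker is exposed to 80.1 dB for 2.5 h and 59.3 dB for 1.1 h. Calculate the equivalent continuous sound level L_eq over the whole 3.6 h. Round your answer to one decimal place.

L_eq = 10·log₁₀[(1/T)·Σ tᵢ·10^(Lᵢ/10)] with T = 3.6 h.
Σ tᵢ·10^(Lᵢ/10) = 2.5·10^(80.1/10) + 1.1·10^(59.3/10) = 2.568e+08.
L_eq = 10·log₁₀(2.568e+08/3.6) = 78.53 dB.

78.5 dB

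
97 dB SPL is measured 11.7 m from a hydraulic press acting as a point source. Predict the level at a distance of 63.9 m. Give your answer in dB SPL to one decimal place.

82.3 dB SPL

Spherical spreading from a point source gives a 20·log₁₀(r₂/r₁) drop.
L₂ = 97 − 20·log₁₀(63.9/11.7) = 97 − 14.746 = 82.25 dB SPL.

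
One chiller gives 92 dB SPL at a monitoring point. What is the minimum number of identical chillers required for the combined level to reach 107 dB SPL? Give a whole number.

32

The shortfall is 107 − 92 = 15.0 dB, and N units add 10·log₁₀ N, so need 10·log₁₀ N ≥ 15.0.
N ≥ 10^(15.0/10) = 31.623, so N = 32.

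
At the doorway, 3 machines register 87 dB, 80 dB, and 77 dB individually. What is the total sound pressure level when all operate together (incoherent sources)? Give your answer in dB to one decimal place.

Incoherent sources combine by intensity addition: L_total = 10·log₁₀(Σ 10^(L_i/10)).
Σ 10^(L/10) = 10^(87/10) + 10^(80/10) + 10^(77/10) = 6.513e+08.
L_total = 10·log₁₀(6.513e+08) = 88.14 dB.

88.1 dB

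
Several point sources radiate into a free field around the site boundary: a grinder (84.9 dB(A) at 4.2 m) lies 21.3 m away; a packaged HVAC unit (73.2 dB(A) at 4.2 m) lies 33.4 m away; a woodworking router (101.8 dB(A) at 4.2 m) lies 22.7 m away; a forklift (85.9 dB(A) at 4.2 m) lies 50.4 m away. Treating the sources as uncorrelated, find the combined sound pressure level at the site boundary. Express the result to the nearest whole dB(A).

87 dB(A)

Apply inverse-square spreading to bring every level to the receiver, then sum 10^(L/10).
grinder: 84.9 − 20·log₁₀(21.3/4.2) = 84.9 − 14.10 = 70.80 dB(A).
packaged HVAC unit: 73.2 − 20·log₁₀(33.4/4.2) = 73.2 − 18.01 = 55.19 dB(A).
woodworking router: 101.8 − 20·log₁₀(22.7/4.2) = 101.8 − 14.66 = 87.14 dB(A).
forklift: 85.9 − 20·log₁₀(50.4/4.2) = 85.9 − 21.58 = 64.32 dB(A).
Σ 10^(L/10) = 5.332e+08 → L_total = 10·log₁₀(5.332e+08) = 87.27 dB(A).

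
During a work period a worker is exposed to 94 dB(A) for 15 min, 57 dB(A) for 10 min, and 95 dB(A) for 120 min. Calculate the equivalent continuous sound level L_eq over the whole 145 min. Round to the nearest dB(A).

95 dB(A)

L_eq = 10·log₁₀[(1/T)·Σ tᵢ·10^(Lᵢ/10)] with T = 145 min.
Σ tᵢ·10^(Lᵢ/10) = 15·10^(94/10) + 10·10^(57/10) + 120·10^(95/10) = 4.172e+11.
L_eq = 10·log₁₀(4.172e+11/145) = 94.59 dB(A).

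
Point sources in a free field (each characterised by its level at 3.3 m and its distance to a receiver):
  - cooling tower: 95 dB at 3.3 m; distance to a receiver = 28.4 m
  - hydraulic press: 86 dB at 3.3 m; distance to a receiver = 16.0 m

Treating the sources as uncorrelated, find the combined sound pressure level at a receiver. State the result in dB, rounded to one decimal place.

77.8 dB

Propagate each source to the receiver with L = L_ref − 20·log₁₀(r/r_ref), then add intensities.
cooling tower: 95 − 20·log₁₀(28.4/3.3) = 95 − 18.70 = 76.30 dB.
hydraulic press: 86 − 20·log₁₀(16.0/3.3) = 86 − 13.71 = 72.29 dB.
Σ 10^(L/10) = 5.963e+07 → L_total = 10·log₁₀(5.963e+07) = 77.75 dB.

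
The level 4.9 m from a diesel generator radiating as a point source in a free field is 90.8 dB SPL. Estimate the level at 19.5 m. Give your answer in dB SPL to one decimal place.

For a point source, L₂ = L₁ − 20·log₁₀(r₂/r₁).
L₂ = 90.8 − 20·log₁₀(19.5/4.9) = 90.8 − 11.997 = 78.80 dB SPL.

78.8 dB SPL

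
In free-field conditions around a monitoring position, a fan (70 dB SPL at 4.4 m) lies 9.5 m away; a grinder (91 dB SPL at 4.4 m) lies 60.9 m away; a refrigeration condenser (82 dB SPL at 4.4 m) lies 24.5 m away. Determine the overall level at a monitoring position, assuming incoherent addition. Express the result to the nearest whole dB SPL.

71 dB SPL

Propagate each source to the receiver with L = L_ref − 20·log₁₀(r/r_ref), then add intensities.
fan: 70 − 20·log₁₀(9.5/4.4) = 70 − 6.69 = 63.31 dB SPL.
grinder: 91 − 20·log₁₀(60.9/4.4) = 91 − 22.82 = 68.18 dB SPL.
refrigeration condenser: 82 − 20·log₁₀(24.5/4.4) = 82 − 14.91 = 67.09 dB SPL.
Σ 10^(L/10) = 1.383e+07 → L_total = 10·log₁₀(1.383e+07) = 71.41 dB SPL.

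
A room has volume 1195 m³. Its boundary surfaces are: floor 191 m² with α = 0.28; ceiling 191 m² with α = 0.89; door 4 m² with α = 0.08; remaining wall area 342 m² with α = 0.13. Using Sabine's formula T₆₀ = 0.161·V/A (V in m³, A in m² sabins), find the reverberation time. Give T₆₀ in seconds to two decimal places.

0.72 s

Summing Sᵢαᵢ: 191·0.28 + 191·0.89 + 4·0.08 + 342·0.13 = 268.25 m².
T₆₀ = 0.161·V/A = 0.161·1195/268.25 = 0.717 s.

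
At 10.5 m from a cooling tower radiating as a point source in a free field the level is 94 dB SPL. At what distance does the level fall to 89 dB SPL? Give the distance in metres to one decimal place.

Point-source spreading drops the level by 20·log₁₀(r₂/r₁); inverting, r₂/r₁ = 10^(ΔL/20).
r₂ = 10.5·10^((94−89)/20) = 10.5·10^(5.0/20) = 18.67 m.

18.7 m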